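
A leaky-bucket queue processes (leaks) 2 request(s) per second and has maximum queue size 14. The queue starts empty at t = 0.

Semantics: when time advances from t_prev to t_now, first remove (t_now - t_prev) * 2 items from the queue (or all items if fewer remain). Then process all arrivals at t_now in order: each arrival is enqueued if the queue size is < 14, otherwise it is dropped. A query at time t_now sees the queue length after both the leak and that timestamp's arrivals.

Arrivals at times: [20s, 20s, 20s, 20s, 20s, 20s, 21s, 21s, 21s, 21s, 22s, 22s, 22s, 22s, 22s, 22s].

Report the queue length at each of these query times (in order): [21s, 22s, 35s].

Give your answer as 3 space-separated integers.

Queue lengths at query times:
  query t=21s: backlog = 8
  query t=22s: backlog = 12
  query t=35s: backlog = 0

Answer: 8 12 0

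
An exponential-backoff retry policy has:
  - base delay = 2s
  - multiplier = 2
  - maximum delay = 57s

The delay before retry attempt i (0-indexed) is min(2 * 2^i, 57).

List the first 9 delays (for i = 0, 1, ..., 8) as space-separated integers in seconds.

Answer: 2 4 8 16 32 57 57 57 57

Derivation:
Computing each delay:
  i=0: min(2*2^0, 57) = 2
  i=1: min(2*2^1, 57) = 4
  i=2: min(2*2^2, 57) = 8
  i=3: min(2*2^3, 57) = 16
  i=4: min(2*2^4, 57) = 32
  i=5: min(2*2^5, 57) = 57
  i=6: min(2*2^6, 57) = 57
  i=7: min(2*2^7, 57) = 57
  i=8: min(2*2^8, 57) = 57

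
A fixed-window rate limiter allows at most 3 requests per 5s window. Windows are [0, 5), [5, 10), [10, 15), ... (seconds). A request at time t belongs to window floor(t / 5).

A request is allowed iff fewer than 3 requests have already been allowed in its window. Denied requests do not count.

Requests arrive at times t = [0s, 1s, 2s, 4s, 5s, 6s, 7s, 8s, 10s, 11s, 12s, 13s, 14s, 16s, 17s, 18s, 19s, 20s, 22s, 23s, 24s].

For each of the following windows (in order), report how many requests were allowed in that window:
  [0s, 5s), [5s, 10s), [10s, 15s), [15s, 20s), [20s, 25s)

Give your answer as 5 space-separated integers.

Processing requests:
  req#1 t=0s (window 0): ALLOW
  req#2 t=1s (window 0): ALLOW
  req#3 t=2s (window 0): ALLOW
  req#4 t=4s (window 0): DENY
  req#5 t=5s (window 1): ALLOW
  req#6 t=6s (window 1): ALLOW
  req#7 t=7s (window 1): ALLOW
  req#8 t=8s (window 1): DENY
  req#9 t=10s (window 2): ALLOW
  req#10 t=11s (window 2): ALLOW
  req#11 t=12s (window 2): ALLOW
  req#12 t=13s (window 2): DENY
  req#13 t=14s (window 2): DENY
  req#14 t=16s (window 3): ALLOW
  req#15 t=17s (window 3): ALLOW
  req#16 t=18s (window 3): ALLOW
  req#17 t=19s (window 3): DENY
  req#18 t=20s (window 4): ALLOW
  req#19 t=22s (window 4): ALLOW
  req#20 t=23s (window 4): ALLOW
  req#21 t=24s (window 4): DENY

Allowed counts by window: 3 3 3 3 3

Answer: 3 3 3 3 3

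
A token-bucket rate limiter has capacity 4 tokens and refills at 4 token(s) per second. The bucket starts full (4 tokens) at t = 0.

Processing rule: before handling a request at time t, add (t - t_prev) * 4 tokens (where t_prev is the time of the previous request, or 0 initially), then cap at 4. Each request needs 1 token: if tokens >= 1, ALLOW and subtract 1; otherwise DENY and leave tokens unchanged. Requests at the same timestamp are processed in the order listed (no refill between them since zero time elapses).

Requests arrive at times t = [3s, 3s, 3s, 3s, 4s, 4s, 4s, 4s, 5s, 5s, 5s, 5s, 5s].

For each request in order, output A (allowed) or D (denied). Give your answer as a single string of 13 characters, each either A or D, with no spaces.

Simulating step by step:
  req#1 t=3s: ALLOW
  req#2 t=3s: ALLOW
  req#3 t=3s: ALLOW
  req#4 t=3s: ALLOW
  req#5 t=4s: ALLOW
  req#6 t=4s: ALLOW
  req#7 t=4s: ALLOW
  req#8 t=4s: ALLOW
  req#9 t=5s: ALLOW
  req#10 t=5s: ALLOW
  req#11 t=5s: ALLOW
  req#12 t=5s: ALLOW
  req#13 t=5s: DENY

Answer: AAAAAAAAAAAAD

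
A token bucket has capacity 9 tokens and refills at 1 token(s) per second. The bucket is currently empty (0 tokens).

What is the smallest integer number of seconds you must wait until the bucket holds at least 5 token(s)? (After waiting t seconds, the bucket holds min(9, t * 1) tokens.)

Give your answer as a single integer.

Need t * 1 >= 5, so t >= 5/1.
Smallest integer t = ceil(5/1) = 5.

Answer: 5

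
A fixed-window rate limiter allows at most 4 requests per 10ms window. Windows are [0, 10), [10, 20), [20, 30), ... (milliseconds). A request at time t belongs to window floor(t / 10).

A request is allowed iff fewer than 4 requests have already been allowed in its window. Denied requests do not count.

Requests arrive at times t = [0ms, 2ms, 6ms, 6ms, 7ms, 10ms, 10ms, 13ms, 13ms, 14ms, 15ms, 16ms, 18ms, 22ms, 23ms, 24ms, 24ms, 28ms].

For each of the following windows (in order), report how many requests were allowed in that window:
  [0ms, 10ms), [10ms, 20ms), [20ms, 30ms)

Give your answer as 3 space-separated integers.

Answer: 4 4 4

Derivation:
Processing requests:
  req#1 t=0ms (window 0): ALLOW
  req#2 t=2ms (window 0): ALLOW
  req#3 t=6ms (window 0): ALLOW
  req#4 t=6ms (window 0): ALLOW
  req#5 t=7ms (window 0): DENY
  req#6 t=10ms (window 1): ALLOW
  req#7 t=10ms (window 1): ALLOW
  req#8 t=13ms (window 1): ALLOW
  req#9 t=13ms (window 1): ALLOW
  req#10 t=14ms (window 1): DENY
  req#11 t=15ms (window 1): DENY
  req#12 t=16ms (window 1): DENY
  req#13 t=18ms (window 1): DENY
  req#14 t=22ms (window 2): ALLOW
  req#15 t=23ms (window 2): ALLOW
  req#16 t=24ms (window 2): ALLOW
  req#17 t=24ms (window 2): ALLOW
  req#18 t=28ms (window 2): DENY

Allowed counts by window: 4 4 4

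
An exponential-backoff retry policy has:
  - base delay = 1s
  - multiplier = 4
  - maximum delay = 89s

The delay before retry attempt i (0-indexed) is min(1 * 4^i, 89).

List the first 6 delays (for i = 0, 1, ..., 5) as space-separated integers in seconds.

Computing each delay:
  i=0: min(1*4^0, 89) = 1
  i=1: min(1*4^1, 89) = 4
  i=2: min(1*4^2, 89) = 16
  i=3: min(1*4^3, 89) = 64
  i=4: min(1*4^4, 89) = 89
  i=5: min(1*4^5, 89) = 89

Answer: 1 4 16 64 89 89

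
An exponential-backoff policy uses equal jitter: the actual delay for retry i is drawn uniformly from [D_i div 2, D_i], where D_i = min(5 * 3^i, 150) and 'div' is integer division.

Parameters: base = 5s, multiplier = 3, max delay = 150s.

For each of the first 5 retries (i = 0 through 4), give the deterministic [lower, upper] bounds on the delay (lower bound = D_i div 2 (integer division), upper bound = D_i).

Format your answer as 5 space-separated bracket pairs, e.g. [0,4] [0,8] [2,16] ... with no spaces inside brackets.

Computing bounds per retry:
  i=0: D_i=min(5*3^0,150)=5, bounds=[2,5]
  i=1: D_i=min(5*3^1,150)=15, bounds=[7,15]
  i=2: D_i=min(5*3^2,150)=45, bounds=[22,45]
  i=3: D_i=min(5*3^3,150)=135, bounds=[67,135]
  i=4: D_i=min(5*3^4,150)=150, bounds=[75,150]

Answer: [2,5] [7,15] [22,45] [67,135] [75,150]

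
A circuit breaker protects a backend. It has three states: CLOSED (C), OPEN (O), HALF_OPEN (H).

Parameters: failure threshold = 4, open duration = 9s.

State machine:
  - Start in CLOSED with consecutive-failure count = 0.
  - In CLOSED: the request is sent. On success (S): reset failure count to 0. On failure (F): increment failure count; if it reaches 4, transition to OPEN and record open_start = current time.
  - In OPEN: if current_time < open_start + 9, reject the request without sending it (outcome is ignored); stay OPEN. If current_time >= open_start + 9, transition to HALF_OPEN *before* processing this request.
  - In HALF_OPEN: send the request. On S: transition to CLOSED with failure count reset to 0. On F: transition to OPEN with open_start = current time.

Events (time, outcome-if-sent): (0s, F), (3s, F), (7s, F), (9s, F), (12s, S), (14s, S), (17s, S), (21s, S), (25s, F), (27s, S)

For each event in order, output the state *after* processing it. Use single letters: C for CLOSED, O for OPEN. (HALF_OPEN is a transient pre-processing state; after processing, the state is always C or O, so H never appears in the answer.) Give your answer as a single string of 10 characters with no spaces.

State after each event:
  event#1 t=0s outcome=F: state=CLOSED
  event#2 t=3s outcome=F: state=CLOSED
  event#3 t=7s outcome=F: state=CLOSED
  event#4 t=9s outcome=F: state=OPEN
  event#5 t=12s outcome=S: state=OPEN
  event#6 t=14s outcome=S: state=OPEN
  event#7 t=17s outcome=S: state=OPEN
  event#8 t=21s outcome=S: state=CLOSED
  event#9 t=25s outcome=F: state=CLOSED
  event#10 t=27s outcome=S: state=CLOSED

Answer: CCCOOOOCCC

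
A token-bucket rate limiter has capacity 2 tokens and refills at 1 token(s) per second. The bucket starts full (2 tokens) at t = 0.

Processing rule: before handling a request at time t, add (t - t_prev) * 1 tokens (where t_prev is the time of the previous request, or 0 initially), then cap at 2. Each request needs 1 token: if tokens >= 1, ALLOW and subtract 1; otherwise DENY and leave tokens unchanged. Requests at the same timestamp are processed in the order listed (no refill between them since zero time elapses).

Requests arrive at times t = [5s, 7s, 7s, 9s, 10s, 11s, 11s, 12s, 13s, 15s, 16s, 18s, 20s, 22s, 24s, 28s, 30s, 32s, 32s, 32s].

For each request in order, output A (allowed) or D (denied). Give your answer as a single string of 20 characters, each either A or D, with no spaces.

Simulating step by step:
  req#1 t=5s: ALLOW
  req#2 t=7s: ALLOW
  req#3 t=7s: ALLOW
  req#4 t=9s: ALLOW
  req#5 t=10s: ALLOW
  req#6 t=11s: ALLOW
  req#7 t=11s: ALLOW
  req#8 t=12s: ALLOW
  req#9 t=13s: ALLOW
  req#10 t=15s: ALLOW
  req#11 t=16s: ALLOW
  req#12 t=18s: ALLOW
  req#13 t=20s: ALLOW
  req#14 t=22s: ALLOW
  req#15 t=24s: ALLOW
  req#16 t=28s: ALLOW
  req#17 t=30s: ALLOW
  req#18 t=32s: ALLOW
  req#19 t=32s: ALLOW
  req#20 t=32s: DENY

Answer: AAAAAAAAAAAAAAAAAAAD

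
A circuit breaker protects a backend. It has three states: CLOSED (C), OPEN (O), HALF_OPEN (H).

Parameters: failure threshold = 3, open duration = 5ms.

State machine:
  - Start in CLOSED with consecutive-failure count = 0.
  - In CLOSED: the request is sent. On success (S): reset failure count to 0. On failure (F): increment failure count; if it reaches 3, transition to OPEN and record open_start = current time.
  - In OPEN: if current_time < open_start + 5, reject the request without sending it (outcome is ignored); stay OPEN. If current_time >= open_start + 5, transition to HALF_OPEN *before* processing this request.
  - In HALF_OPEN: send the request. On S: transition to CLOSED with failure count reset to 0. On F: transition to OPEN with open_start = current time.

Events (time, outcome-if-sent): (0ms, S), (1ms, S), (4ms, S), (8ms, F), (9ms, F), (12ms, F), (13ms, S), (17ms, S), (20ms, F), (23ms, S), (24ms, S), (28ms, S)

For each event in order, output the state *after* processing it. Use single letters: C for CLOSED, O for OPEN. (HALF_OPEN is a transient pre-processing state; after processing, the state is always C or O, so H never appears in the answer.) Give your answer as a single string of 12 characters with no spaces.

Answer: CCCCCOOCCCCC

Derivation:
State after each event:
  event#1 t=0ms outcome=S: state=CLOSED
  event#2 t=1ms outcome=S: state=CLOSED
  event#3 t=4ms outcome=S: state=CLOSED
  event#4 t=8ms outcome=F: state=CLOSED
  event#5 t=9ms outcome=F: state=CLOSED
  event#6 t=12ms outcome=F: state=OPEN
  event#7 t=13ms outcome=S: state=OPEN
  event#8 t=17ms outcome=S: state=CLOSED
  event#9 t=20ms outcome=F: state=CLOSED
  event#10 t=23ms outcome=S: state=CLOSED
  event#11 t=24ms outcome=S: state=CLOSED
  event#12 t=28ms outcome=S: state=CLOSED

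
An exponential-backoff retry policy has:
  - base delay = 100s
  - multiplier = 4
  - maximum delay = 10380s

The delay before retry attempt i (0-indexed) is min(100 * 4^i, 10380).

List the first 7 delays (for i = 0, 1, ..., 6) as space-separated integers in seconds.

Computing each delay:
  i=0: min(100*4^0, 10380) = 100
  i=1: min(100*4^1, 10380) = 400
  i=2: min(100*4^2, 10380) = 1600
  i=3: min(100*4^3, 10380) = 6400
  i=4: min(100*4^4, 10380) = 10380
  i=5: min(100*4^5, 10380) = 10380
  i=6: min(100*4^6, 10380) = 10380

Answer: 100 400 1600 6400 10380 10380 10380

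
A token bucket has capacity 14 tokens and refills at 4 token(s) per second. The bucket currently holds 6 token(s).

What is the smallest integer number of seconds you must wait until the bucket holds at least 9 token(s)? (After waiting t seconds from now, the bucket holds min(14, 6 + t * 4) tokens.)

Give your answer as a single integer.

Answer: 1

Derivation:
Need 6 + t * 4 >= 9, so t >= 3/4.
Smallest integer t = ceil(3/4) = 1.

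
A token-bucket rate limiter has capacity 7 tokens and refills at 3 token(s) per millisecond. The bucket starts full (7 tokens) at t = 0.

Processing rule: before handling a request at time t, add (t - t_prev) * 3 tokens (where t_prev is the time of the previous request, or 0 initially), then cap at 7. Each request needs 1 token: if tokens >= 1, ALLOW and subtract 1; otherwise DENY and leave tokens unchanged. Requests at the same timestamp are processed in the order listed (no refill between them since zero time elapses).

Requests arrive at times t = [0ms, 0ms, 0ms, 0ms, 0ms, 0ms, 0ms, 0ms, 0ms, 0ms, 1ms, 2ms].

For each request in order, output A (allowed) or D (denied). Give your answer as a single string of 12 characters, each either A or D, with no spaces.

Answer: AAAAAAADDDAA

Derivation:
Simulating step by step:
  req#1 t=0ms: ALLOW
  req#2 t=0ms: ALLOW
  req#3 t=0ms: ALLOW
  req#4 t=0ms: ALLOW
  req#5 t=0ms: ALLOW
  req#6 t=0ms: ALLOW
  req#7 t=0ms: ALLOW
  req#8 t=0ms: DENY
  req#9 t=0ms: DENY
  req#10 t=0ms: DENY
  req#11 t=1ms: ALLOW
  req#12 t=2ms: ALLOW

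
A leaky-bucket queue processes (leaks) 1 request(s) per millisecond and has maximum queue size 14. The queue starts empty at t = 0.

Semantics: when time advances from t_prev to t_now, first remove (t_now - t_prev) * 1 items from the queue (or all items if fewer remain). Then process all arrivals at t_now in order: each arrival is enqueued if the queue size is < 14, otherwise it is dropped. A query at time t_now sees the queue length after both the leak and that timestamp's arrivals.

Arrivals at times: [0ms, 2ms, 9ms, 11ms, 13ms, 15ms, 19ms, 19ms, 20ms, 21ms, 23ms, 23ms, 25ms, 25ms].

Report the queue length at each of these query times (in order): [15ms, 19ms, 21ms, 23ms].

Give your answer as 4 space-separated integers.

Answer: 1 2 2 2

Derivation:
Queue lengths at query times:
  query t=15ms: backlog = 1
  query t=19ms: backlog = 2
  query t=21ms: backlog = 2
  query t=23ms: backlog = 2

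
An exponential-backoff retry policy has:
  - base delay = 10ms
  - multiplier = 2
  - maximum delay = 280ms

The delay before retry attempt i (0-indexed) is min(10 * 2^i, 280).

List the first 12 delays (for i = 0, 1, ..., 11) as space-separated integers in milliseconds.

Computing each delay:
  i=0: min(10*2^0, 280) = 10
  i=1: min(10*2^1, 280) = 20
  i=2: min(10*2^2, 280) = 40
  i=3: min(10*2^3, 280) = 80
  i=4: min(10*2^4, 280) = 160
  i=5: min(10*2^5, 280) = 280
  i=6: min(10*2^6, 280) = 280
  i=7: min(10*2^7, 280) = 280
  i=8: min(10*2^8, 280) = 280
  i=9: min(10*2^9, 280) = 280
  i=10: min(10*2^10, 280) = 280
  i=11: min(10*2^11, 280) = 280

Answer: 10 20 40 80 160 280 280 280 280 280 280 280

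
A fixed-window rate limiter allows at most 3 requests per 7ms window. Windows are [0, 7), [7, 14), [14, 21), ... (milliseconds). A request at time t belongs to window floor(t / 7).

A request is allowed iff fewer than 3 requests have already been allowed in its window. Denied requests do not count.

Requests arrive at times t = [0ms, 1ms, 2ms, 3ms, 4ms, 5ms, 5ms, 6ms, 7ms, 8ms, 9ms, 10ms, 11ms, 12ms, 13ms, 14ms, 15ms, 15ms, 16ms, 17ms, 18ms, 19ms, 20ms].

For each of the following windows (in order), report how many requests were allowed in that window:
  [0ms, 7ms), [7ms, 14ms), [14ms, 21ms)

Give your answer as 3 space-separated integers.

Answer: 3 3 3

Derivation:
Processing requests:
  req#1 t=0ms (window 0): ALLOW
  req#2 t=1ms (window 0): ALLOW
  req#3 t=2ms (window 0): ALLOW
  req#4 t=3ms (window 0): DENY
  req#5 t=4ms (window 0): DENY
  req#6 t=5ms (window 0): DENY
  req#7 t=5ms (window 0): DENY
  req#8 t=6ms (window 0): DENY
  req#9 t=7ms (window 1): ALLOW
  req#10 t=8ms (window 1): ALLOW
  req#11 t=9ms (window 1): ALLOW
  req#12 t=10ms (window 1): DENY
  req#13 t=11ms (window 1): DENY
  req#14 t=12ms (window 1): DENY
  req#15 t=13ms (window 1): DENY
  req#16 t=14ms (window 2): ALLOW
  req#17 t=15ms (window 2): ALLOW
  req#18 t=15ms (window 2): ALLOW
  req#19 t=16ms (window 2): DENY
  req#20 t=17ms (window 2): DENY
  req#21 t=18ms (window 2): DENY
  req#22 t=19ms (window 2): DENY
  req#23 t=20ms (window 2): DENY

Allowed counts by window: 3 3 3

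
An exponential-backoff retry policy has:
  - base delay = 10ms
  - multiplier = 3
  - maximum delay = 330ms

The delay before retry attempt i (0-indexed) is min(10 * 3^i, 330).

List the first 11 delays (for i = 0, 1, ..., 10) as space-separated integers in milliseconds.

Computing each delay:
  i=0: min(10*3^0, 330) = 10
  i=1: min(10*3^1, 330) = 30
  i=2: min(10*3^2, 330) = 90
  i=3: min(10*3^3, 330) = 270
  i=4: min(10*3^4, 330) = 330
  i=5: min(10*3^5, 330) = 330
  i=6: min(10*3^6, 330) = 330
  i=7: min(10*3^7, 330) = 330
  i=8: min(10*3^8, 330) = 330
  i=9: min(10*3^9, 330) = 330
  i=10: min(10*3^10, 330) = 330

Answer: 10 30 90 270 330 330 330 330 330 330 330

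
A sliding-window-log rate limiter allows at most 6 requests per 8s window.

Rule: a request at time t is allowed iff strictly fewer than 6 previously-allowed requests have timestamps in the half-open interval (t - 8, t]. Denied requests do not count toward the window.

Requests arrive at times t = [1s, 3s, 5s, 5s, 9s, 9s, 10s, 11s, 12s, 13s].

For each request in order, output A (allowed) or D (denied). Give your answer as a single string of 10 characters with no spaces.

Answer: AAAAAAAADA

Derivation:
Tracking allowed requests in the window:
  req#1 t=1s: ALLOW
  req#2 t=3s: ALLOW
  req#3 t=5s: ALLOW
  req#4 t=5s: ALLOW
  req#5 t=9s: ALLOW
  req#6 t=9s: ALLOW
  req#7 t=10s: ALLOW
  req#8 t=11s: ALLOW
  req#9 t=12s: DENY
  req#10 t=13s: ALLOW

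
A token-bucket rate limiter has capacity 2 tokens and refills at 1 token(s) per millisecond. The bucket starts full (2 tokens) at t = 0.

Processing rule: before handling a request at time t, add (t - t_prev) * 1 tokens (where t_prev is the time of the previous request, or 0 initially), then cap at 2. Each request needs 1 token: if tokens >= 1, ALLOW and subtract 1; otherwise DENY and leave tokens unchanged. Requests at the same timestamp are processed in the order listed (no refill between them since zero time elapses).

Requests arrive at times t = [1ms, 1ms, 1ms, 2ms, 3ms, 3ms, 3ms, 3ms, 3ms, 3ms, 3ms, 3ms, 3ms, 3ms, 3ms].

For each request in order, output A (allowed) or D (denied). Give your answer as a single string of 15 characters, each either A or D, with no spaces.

Simulating step by step:
  req#1 t=1ms: ALLOW
  req#2 t=1ms: ALLOW
  req#3 t=1ms: DENY
  req#4 t=2ms: ALLOW
  req#5 t=3ms: ALLOW
  req#6 t=3ms: DENY
  req#7 t=3ms: DENY
  req#8 t=3ms: DENY
  req#9 t=3ms: DENY
  req#10 t=3ms: DENY
  req#11 t=3ms: DENY
  req#12 t=3ms: DENY
  req#13 t=3ms: DENY
  req#14 t=3ms: DENY
  req#15 t=3ms: DENY

Answer: AADAADDDDDDDDDD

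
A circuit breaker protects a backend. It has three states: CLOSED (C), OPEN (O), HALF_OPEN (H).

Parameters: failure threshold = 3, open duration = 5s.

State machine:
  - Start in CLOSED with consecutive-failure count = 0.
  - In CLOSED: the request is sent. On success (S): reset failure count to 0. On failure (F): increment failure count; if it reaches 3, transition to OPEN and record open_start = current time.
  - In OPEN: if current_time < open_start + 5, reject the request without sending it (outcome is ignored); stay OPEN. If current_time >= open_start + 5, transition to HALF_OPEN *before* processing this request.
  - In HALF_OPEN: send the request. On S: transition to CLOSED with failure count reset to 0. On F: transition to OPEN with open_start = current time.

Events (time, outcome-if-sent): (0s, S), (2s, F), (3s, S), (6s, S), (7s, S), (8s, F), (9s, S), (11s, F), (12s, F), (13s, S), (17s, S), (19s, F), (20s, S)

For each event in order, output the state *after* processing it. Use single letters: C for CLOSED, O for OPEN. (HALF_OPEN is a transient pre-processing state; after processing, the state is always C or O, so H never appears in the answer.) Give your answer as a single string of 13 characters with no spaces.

Answer: CCCCCCCCCCCCC

Derivation:
State after each event:
  event#1 t=0s outcome=S: state=CLOSED
  event#2 t=2s outcome=F: state=CLOSED
  event#3 t=3s outcome=S: state=CLOSED
  event#4 t=6s outcome=S: state=CLOSED
  event#5 t=7s outcome=S: state=CLOSED
  event#6 t=8s outcome=F: state=CLOSED
  event#7 t=9s outcome=S: state=CLOSED
  event#8 t=11s outcome=F: state=CLOSED
  event#9 t=12s outcome=F: state=CLOSED
  event#10 t=13s outcome=S: state=CLOSED
  event#11 t=17s outcome=S: state=CLOSED
  event#12 t=19s outcome=F: state=CLOSED
  event#13 t=20s outcome=S: state=CLOSED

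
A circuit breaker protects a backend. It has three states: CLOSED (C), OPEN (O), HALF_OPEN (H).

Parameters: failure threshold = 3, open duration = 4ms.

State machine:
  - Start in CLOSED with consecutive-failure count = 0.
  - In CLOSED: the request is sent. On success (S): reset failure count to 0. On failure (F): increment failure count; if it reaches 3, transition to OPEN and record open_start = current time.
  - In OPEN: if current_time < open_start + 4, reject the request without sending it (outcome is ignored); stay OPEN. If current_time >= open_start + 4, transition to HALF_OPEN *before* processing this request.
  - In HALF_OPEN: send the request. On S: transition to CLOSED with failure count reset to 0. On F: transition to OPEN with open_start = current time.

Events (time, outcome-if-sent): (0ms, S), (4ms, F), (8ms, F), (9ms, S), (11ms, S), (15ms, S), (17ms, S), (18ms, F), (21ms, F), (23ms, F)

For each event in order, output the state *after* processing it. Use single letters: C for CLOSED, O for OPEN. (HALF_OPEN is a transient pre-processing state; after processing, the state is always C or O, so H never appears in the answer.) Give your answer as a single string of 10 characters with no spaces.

Answer: CCCCCCCCCO

Derivation:
State after each event:
  event#1 t=0ms outcome=S: state=CLOSED
  event#2 t=4ms outcome=F: state=CLOSED
  event#3 t=8ms outcome=F: state=CLOSED
  event#4 t=9ms outcome=S: state=CLOSED
  event#5 t=11ms outcome=S: state=CLOSED
  event#6 t=15ms outcome=S: state=CLOSED
  event#7 t=17ms outcome=S: state=CLOSED
  event#8 t=18ms outcome=F: state=CLOSED
  event#9 t=21ms outcome=F: state=CLOSED
  event#10 t=23ms outcome=F: state=OPEN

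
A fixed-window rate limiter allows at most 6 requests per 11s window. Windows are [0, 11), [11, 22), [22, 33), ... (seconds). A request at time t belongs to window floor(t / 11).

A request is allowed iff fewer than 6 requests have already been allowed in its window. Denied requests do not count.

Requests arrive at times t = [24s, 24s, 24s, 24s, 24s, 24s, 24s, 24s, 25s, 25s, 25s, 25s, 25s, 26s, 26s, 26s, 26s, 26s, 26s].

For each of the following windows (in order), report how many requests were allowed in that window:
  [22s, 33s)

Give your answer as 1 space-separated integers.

Answer: 6

Derivation:
Processing requests:
  req#1 t=24s (window 2): ALLOW
  req#2 t=24s (window 2): ALLOW
  req#3 t=24s (window 2): ALLOW
  req#4 t=24s (window 2): ALLOW
  req#5 t=24s (window 2): ALLOW
  req#6 t=24s (window 2): ALLOW
  req#7 t=24s (window 2): DENY
  req#8 t=24s (window 2): DENY
  req#9 t=25s (window 2): DENY
  req#10 t=25s (window 2): DENY
  req#11 t=25s (window 2): DENY
  req#12 t=25s (window 2): DENY
  req#13 t=25s (window 2): DENY
  req#14 t=26s (window 2): DENY
  req#15 t=26s (window 2): DENY
  req#16 t=26s (window 2): DENY
  req#17 t=26s (window 2): DENY
  req#18 t=26s (window 2): DENY
  req#19 t=26s (window 2): DENY

Allowed counts by window: 6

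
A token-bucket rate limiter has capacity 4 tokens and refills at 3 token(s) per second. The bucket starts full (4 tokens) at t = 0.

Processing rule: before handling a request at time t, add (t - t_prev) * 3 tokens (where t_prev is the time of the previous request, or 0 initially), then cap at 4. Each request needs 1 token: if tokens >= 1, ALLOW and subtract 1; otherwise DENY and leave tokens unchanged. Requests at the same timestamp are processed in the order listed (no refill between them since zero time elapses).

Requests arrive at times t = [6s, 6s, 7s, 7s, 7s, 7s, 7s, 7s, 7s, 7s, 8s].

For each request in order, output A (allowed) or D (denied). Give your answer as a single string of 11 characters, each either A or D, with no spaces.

Answer: AAAAAADDDDA

Derivation:
Simulating step by step:
  req#1 t=6s: ALLOW
  req#2 t=6s: ALLOW
  req#3 t=7s: ALLOW
  req#4 t=7s: ALLOW
  req#5 t=7s: ALLOW
  req#6 t=7s: ALLOW
  req#7 t=7s: DENY
  req#8 t=7s: DENY
  req#9 t=7s: DENY
  req#10 t=7s: DENY
  req#11 t=8s: ALLOW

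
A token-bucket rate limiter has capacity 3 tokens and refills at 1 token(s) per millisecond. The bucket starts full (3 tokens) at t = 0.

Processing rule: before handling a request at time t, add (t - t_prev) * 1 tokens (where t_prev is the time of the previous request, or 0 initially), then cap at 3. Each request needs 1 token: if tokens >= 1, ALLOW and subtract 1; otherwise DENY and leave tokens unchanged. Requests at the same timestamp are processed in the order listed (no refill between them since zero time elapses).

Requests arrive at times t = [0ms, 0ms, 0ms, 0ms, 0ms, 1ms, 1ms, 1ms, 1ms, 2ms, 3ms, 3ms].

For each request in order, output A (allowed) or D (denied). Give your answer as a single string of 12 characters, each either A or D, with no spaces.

Simulating step by step:
  req#1 t=0ms: ALLOW
  req#2 t=0ms: ALLOW
  req#3 t=0ms: ALLOW
  req#4 t=0ms: DENY
  req#5 t=0ms: DENY
  req#6 t=1ms: ALLOW
  req#7 t=1ms: DENY
  req#8 t=1ms: DENY
  req#9 t=1ms: DENY
  req#10 t=2ms: ALLOW
  req#11 t=3ms: ALLOW
  req#12 t=3ms: DENY

Answer: AAADDADDDAAD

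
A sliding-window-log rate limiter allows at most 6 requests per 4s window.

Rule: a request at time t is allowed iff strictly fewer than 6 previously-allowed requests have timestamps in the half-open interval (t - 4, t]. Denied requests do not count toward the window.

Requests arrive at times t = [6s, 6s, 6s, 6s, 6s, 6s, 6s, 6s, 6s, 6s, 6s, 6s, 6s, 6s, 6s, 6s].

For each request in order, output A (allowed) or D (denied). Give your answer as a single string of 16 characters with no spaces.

Answer: AAAAAADDDDDDDDDD

Derivation:
Tracking allowed requests in the window:
  req#1 t=6s: ALLOW
  req#2 t=6s: ALLOW
  req#3 t=6s: ALLOW
  req#4 t=6s: ALLOW
  req#5 t=6s: ALLOW
  req#6 t=6s: ALLOW
  req#7 t=6s: DENY
  req#8 t=6s: DENY
  req#9 t=6s: DENY
  req#10 t=6s: DENY
  req#11 t=6s: DENY
  req#12 t=6s: DENY
  req#13 t=6s: DENY
  req#14 t=6s: DENY
  req#15 t=6s: DENY
  req#16 t=6s: DENY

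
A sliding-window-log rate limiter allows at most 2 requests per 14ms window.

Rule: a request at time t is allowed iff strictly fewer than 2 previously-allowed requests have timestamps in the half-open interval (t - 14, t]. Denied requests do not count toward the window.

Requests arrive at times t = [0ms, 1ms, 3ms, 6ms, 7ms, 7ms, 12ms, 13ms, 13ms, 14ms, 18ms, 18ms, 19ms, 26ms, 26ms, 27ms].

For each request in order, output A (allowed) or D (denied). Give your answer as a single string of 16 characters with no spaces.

Answer: AADDDDDDDAADDDDD

Derivation:
Tracking allowed requests in the window:
  req#1 t=0ms: ALLOW
  req#2 t=1ms: ALLOW
  req#3 t=3ms: DENY
  req#4 t=6ms: DENY
  req#5 t=7ms: DENY
  req#6 t=7ms: DENY
  req#7 t=12ms: DENY
  req#8 t=13ms: DENY
  req#9 t=13ms: DENY
  req#10 t=14ms: ALLOW
  req#11 t=18ms: ALLOW
  req#12 t=18ms: DENY
  req#13 t=19ms: DENY
  req#14 t=26ms: DENY
  req#15 t=26ms: DENY
  req#16 t=27ms: DENY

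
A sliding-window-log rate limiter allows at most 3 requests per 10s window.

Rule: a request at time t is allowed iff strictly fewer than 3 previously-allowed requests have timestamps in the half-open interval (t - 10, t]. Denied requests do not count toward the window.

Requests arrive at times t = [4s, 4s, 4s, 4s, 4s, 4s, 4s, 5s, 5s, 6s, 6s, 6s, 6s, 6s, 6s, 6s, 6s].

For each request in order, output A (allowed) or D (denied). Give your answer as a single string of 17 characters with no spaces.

Tracking allowed requests in the window:
  req#1 t=4s: ALLOW
  req#2 t=4s: ALLOW
  req#3 t=4s: ALLOW
  req#4 t=4s: DENY
  req#5 t=4s: DENY
  req#6 t=4s: DENY
  req#7 t=4s: DENY
  req#8 t=5s: DENY
  req#9 t=5s: DENY
  req#10 t=6s: DENY
  req#11 t=6s: DENY
  req#12 t=6s: DENY
  req#13 t=6s: DENY
  req#14 t=6s: DENY
  req#15 t=6s: DENY
  req#16 t=6s: DENY
  req#17 t=6s: DENY

Answer: AAADDDDDDDDDDDDDD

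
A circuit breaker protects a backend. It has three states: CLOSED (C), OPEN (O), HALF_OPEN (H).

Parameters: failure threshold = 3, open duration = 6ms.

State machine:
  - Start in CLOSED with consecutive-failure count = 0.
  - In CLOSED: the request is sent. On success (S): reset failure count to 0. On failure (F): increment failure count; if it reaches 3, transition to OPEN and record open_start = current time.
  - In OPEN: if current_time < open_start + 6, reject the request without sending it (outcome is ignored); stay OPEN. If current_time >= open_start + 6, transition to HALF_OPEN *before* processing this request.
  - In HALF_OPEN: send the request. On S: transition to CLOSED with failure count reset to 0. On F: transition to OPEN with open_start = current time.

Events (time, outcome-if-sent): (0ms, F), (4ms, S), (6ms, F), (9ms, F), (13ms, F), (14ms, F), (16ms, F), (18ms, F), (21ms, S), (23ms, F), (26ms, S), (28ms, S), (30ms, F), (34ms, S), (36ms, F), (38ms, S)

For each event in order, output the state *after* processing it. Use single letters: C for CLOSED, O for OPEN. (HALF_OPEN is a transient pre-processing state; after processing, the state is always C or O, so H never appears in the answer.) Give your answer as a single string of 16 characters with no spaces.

Answer: CCCCOOOOCCCCCCCC

Derivation:
State after each event:
  event#1 t=0ms outcome=F: state=CLOSED
  event#2 t=4ms outcome=S: state=CLOSED
  event#3 t=6ms outcome=F: state=CLOSED
  event#4 t=9ms outcome=F: state=CLOSED
  event#5 t=13ms outcome=F: state=OPEN
  event#6 t=14ms outcome=F: state=OPEN
  event#7 t=16ms outcome=F: state=OPEN
  event#8 t=18ms outcome=F: state=OPEN
  event#9 t=21ms outcome=S: state=CLOSED
  event#10 t=23ms outcome=F: state=CLOSED
  event#11 t=26ms outcome=S: state=CLOSED
  event#12 t=28ms outcome=S: state=CLOSED
  event#13 t=30ms outcome=F: state=CLOSED
  event#14 t=34ms outcome=S: state=CLOSED
  event#15 t=36ms outcome=F: state=CLOSED
  event#16 t=38ms outcome=S: state=CLOSED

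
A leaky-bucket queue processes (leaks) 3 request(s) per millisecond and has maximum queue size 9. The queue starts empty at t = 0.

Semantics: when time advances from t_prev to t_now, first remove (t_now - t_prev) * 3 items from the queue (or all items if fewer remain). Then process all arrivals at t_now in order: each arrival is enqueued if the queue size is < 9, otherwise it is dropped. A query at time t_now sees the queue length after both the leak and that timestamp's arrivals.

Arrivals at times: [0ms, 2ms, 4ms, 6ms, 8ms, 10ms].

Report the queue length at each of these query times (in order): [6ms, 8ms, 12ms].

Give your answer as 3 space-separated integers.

Answer: 1 1 0

Derivation:
Queue lengths at query times:
  query t=6ms: backlog = 1
  query t=8ms: backlog = 1
  query t=12ms: backlog = 0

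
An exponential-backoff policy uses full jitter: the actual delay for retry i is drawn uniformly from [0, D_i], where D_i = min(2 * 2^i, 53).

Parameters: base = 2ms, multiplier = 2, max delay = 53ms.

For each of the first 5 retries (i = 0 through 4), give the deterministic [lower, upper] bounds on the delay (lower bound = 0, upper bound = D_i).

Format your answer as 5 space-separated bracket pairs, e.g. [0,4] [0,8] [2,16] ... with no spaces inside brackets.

Computing bounds per retry:
  i=0: D_i=min(2*2^0,53)=2, bounds=[0,2]
  i=1: D_i=min(2*2^1,53)=4, bounds=[0,4]
  i=2: D_i=min(2*2^2,53)=8, bounds=[0,8]
  i=3: D_i=min(2*2^3,53)=16, bounds=[0,16]
  i=4: D_i=min(2*2^4,53)=32, bounds=[0,32]

Answer: [0,2] [0,4] [0,8] [0,16] [0,32]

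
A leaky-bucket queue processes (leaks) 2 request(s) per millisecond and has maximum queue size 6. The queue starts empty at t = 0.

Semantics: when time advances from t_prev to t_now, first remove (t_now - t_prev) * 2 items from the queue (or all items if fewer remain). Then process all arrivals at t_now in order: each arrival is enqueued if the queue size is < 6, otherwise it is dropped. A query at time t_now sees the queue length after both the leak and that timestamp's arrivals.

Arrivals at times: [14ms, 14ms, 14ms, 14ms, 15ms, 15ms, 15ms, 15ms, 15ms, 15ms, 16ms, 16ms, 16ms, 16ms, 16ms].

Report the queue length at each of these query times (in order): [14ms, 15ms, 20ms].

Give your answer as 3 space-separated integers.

Queue lengths at query times:
  query t=14ms: backlog = 4
  query t=15ms: backlog = 6
  query t=20ms: backlog = 0

Answer: 4 6 0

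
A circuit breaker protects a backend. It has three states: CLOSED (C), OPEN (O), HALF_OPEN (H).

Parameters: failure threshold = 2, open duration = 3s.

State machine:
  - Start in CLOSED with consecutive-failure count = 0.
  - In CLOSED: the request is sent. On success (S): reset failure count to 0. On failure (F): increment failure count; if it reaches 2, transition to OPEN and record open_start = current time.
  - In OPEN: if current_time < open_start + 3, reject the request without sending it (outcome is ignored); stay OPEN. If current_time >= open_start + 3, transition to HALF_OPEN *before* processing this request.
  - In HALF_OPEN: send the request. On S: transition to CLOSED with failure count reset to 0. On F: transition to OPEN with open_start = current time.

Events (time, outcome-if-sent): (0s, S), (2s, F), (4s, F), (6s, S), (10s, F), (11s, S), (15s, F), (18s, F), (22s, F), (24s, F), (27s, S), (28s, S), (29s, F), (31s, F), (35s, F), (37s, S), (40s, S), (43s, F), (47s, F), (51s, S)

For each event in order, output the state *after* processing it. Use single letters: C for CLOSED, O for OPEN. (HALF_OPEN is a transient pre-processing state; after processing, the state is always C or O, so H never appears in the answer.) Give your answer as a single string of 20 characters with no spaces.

Answer: CCOOOOOOOOCCCOOOCCOC

Derivation:
State after each event:
  event#1 t=0s outcome=S: state=CLOSED
  event#2 t=2s outcome=F: state=CLOSED
  event#3 t=4s outcome=F: state=OPEN
  event#4 t=6s outcome=S: state=OPEN
  event#5 t=10s outcome=F: state=OPEN
  event#6 t=11s outcome=S: state=OPEN
  event#7 t=15s outcome=F: state=OPEN
  event#8 t=18s outcome=F: state=OPEN
  event#9 t=22s outcome=F: state=OPEN
  event#10 t=24s outcome=F: state=OPEN
  event#11 t=27s outcome=S: state=CLOSED
  event#12 t=28s outcome=S: state=CLOSED
  event#13 t=29s outcome=F: state=CLOSED
  event#14 t=31s outcome=F: state=OPEN
  event#15 t=35s outcome=F: state=OPEN
  event#16 t=37s outcome=S: state=OPEN
  event#17 t=40s outcome=S: state=CLOSED
  event#18 t=43s outcome=F: state=CLOSED
  event#19 t=47s outcome=F: state=OPEN
  event#20 t=51s outcome=S: state=CLOSED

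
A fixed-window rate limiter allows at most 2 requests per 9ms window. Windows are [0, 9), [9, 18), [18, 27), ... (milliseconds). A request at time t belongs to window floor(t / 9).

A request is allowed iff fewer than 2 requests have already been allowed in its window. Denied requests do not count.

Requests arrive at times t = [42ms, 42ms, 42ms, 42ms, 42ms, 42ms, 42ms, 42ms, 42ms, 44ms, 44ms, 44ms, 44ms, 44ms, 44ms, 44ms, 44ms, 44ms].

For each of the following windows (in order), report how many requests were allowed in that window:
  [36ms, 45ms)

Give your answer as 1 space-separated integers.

Answer: 2

Derivation:
Processing requests:
  req#1 t=42ms (window 4): ALLOW
  req#2 t=42ms (window 4): ALLOW
  req#3 t=42ms (window 4): DENY
  req#4 t=42ms (window 4): DENY
  req#5 t=42ms (window 4): DENY
  req#6 t=42ms (window 4): DENY
  req#7 t=42ms (window 4): DENY
  req#8 t=42ms (window 4): DENY
  req#9 t=42ms (window 4): DENY
  req#10 t=44ms (window 4): DENY
  req#11 t=44ms (window 4): DENY
  req#12 t=44ms (window 4): DENY
  req#13 t=44ms (window 4): DENY
  req#14 t=44ms (window 4): DENY
  req#15 t=44ms (window 4): DENY
  req#16 t=44ms (window 4): DENY
  req#17 t=44ms (window 4): DENY
  req#18 t=44ms (window 4): DENY

Allowed counts by window: 2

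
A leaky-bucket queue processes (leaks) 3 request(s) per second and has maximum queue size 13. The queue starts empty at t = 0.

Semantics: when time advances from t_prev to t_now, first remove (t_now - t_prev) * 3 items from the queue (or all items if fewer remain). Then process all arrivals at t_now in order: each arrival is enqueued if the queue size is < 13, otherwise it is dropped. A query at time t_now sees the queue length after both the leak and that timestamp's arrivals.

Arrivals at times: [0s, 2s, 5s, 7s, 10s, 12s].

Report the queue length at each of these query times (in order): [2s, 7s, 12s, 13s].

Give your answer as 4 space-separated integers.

Queue lengths at query times:
  query t=2s: backlog = 1
  query t=7s: backlog = 1
  query t=12s: backlog = 1
  query t=13s: backlog = 0

Answer: 1 1 1 0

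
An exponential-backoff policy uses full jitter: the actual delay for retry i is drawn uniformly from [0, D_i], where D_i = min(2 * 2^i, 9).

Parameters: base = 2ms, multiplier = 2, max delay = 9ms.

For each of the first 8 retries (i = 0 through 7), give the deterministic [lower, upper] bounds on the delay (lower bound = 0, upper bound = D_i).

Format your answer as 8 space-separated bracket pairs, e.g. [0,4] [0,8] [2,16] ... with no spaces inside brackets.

Answer: [0,2] [0,4] [0,8] [0,9] [0,9] [0,9] [0,9] [0,9]

Derivation:
Computing bounds per retry:
  i=0: D_i=min(2*2^0,9)=2, bounds=[0,2]
  i=1: D_i=min(2*2^1,9)=4, bounds=[0,4]
  i=2: D_i=min(2*2^2,9)=8, bounds=[0,8]
  i=3: D_i=min(2*2^3,9)=9, bounds=[0,9]
  i=4: D_i=min(2*2^4,9)=9, bounds=[0,9]
  i=5: D_i=min(2*2^5,9)=9, bounds=[0,9]
  i=6: D_i=min(2*2^6,9)=9, bounds=[0,9]
  i=7: D_i=min(2*2^7,9)=9, bounds=[0,9]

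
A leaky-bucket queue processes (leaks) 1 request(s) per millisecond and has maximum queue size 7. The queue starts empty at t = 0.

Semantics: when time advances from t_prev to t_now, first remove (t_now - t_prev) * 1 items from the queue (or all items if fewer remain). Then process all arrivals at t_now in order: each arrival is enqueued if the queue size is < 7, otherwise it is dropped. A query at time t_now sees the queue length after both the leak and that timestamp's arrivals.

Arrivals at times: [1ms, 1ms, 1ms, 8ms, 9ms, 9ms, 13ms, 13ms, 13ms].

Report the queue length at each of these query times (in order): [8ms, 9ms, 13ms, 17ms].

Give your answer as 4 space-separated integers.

Queue lengths at query times:
  query t=8ms: backlog = 1
  query t=9ms: backlog = 2
  query t=13ms: backlog = 3
  query t=17ms: backlog = 0

Answer: 1 2 3 0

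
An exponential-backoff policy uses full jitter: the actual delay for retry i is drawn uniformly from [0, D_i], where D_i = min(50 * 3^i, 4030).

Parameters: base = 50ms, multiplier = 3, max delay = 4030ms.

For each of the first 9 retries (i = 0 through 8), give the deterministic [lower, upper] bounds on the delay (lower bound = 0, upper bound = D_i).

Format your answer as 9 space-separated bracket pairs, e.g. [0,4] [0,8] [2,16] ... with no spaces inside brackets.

Computing bounds per retry:
  i=0: D_i=min(50*3^0,4030)=50, bounds=[0,50]
  i=1: D_i=min(50*3^1,4030)=150, bounds=[0,150]
  i=2: D_i=min(50*3^2,4030)=450, bounds=[0,450]
  i=3: D_i=min(50*3^3,4030)=1350, bounds=[0,1350]
  i=4: D_i=min(50*3^4,4030)=4030, bounds=[0,4030]
  i=5: D_i=min(50*3^5,4030)=4030, bounds=[0,4030]
  i=6: D_i=min(50*3^6,4030)=4030, bounds=[0,4030]
  i=7: D_i=min(50*3^7,4030)=4030, bounds=[0,4030]
  i=8: D_i=min(50*3^8,4030)=4030, bounds=[0,4030]

Answer: [0,50] [0,150] [0,450] [0,1350] [0,4030] [0,4030] [0,4030] [0,4030] [0,4030]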